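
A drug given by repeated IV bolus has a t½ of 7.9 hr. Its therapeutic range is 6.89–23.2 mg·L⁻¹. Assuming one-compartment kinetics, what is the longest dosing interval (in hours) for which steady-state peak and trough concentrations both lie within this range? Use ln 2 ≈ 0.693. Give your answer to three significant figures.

k = 0.693 / t½ = 0.693 / 7.9 = 0.08772 h⁻¹
Between IV bolus doses, concentration decays as C = C₀·e^(−kτ), so C_peak/C_trough = e^(kτ).
τ_max = ln(C_peak/C_trough) / k = ln(23.2/6.89) / 0.08772 = 1.214 / 0.08772 = 13.84 h

13.8 h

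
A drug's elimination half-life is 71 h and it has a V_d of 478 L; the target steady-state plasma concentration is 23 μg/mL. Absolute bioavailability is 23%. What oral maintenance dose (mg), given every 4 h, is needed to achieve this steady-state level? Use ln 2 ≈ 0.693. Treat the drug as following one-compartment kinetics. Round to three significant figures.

1870 mg

CL = 0.693 × Vd / t½ = 0.693 × 478.0 / 71 = 4.666 L/h
D = CL × Css × τ / F = 4.666 × 23 × 4 / 0.23 = 1866 mg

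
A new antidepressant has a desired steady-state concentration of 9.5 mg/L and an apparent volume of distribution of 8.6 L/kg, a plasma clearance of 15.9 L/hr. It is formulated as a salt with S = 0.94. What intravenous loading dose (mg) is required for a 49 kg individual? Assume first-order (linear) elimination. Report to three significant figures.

4260 mg

Total Vd = 8.6 × 49 = 421.4 L
The loading dose fills Vd to the target concentration.
LD = Vd × C / S = 421.4 × 9.500 / 0.94 = 4259 mg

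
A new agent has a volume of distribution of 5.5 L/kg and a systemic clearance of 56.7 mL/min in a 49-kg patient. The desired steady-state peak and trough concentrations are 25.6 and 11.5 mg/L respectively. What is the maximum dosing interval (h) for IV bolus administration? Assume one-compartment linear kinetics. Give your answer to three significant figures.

63.4 h

Total Vd = 5.5 × 49 = 269.5 L
CL = 56.7 mL/min = 56.7 × 0.06 = 3.402 L/h
k = CL / Vd = 3.402 / 269.5 = 0.01262 h⁻¹
Between IV bolus doses, concentration decays as C = C₀·e^(−kτ), so C_peak/C_trough = e^(kτ).
τ_max = ln(C_peak/C_trough) / k = ln(25.6/11.5) / 0.01262 = 0.8002 / 0.01262 = 63.41 h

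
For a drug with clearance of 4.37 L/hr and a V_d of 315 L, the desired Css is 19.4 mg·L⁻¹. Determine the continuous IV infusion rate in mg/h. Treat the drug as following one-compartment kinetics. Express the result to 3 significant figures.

Rate = CL × Css = 4.370 × 19.4 = 84.78 mg/h

84.8 mg/h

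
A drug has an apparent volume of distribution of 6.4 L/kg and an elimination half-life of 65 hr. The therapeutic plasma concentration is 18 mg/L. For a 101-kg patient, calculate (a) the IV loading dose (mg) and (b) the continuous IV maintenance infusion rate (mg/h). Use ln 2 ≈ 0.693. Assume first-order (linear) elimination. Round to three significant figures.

Vd = 6.4 L/kg × 101 kg = 646.4 L
LD = Vd × C = 646.4 × 18 = 11640 mg
CL = 0.693 × Vd / t½ = 0.693 × 646.4 / 65 = 6.892 L/h
Infusion rate = CL × Css = 6.892 × 18 = 124.1 mg/h

(a) 11600 mg; (b) 124 mg/h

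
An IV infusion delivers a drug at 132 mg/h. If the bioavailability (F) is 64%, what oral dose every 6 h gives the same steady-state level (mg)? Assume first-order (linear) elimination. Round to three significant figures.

To maintain the same Css, the systemic dosing rate must be unchanged: F·D/τ = infusion rate.
D = rate × τ / F = 132 × 6 / 0.64 = 1238 mg

1240 mg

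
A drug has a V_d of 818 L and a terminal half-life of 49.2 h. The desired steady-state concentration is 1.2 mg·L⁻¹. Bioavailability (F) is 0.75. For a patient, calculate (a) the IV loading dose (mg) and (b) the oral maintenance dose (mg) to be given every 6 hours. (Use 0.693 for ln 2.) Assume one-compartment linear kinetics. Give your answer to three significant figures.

(a) 982 mg; (b) 111 mg

LD = Vd × C = 818.0 × 1.2 = 981.6 mg
CL = 0.693 × Vd / t½ = 0.693 × 818.0 / 49.2 = 11.52 L/h
D = CL × Css × τ / F = 11.52 × 1.2 × 6 / 0.75 = 110.6 mg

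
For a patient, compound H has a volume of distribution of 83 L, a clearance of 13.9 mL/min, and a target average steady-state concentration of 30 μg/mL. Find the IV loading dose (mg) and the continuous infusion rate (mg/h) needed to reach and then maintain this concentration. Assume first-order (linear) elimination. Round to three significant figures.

Loading dose = Vd × C = 83.00 × 30 = 2490 mg
CL = 13.9 mL/min × 60/1000 = 0.8340 L/h
Maintenance: replace elimination → rate = CL × Css = 0.8340 × 30 = 25.02 mg/h

(a) 2490 mg; (b) 25.0 mg/h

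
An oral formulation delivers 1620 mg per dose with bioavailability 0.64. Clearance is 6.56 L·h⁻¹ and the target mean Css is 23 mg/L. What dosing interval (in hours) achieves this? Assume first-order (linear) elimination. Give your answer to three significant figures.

6.87 h

F·D/τ = CL·Css → τ = F·D / (CL·Css).
τ = 0.64 × 1620 / (6.56 × 23) = 6.872 h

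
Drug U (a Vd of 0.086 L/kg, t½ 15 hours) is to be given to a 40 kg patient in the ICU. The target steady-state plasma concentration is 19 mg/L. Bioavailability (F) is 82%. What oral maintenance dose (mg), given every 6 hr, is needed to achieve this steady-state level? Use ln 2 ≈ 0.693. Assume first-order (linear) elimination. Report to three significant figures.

Vd(total) = 40 kg × 0.086 L/kg = 3.440 L
CL = 0.693 × Vd / t½ = 0.693 × 3.440 / 15 = 0.1589 L/h
D = CL × Css × τ / F = 0.1589 × 19 × 6 / 0.82 = 22.09 mg

22.1 mg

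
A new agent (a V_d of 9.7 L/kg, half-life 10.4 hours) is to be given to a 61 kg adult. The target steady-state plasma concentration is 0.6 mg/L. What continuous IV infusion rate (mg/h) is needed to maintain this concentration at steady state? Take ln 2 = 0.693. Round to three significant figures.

23.7 mg/h

Vd(total) = 61 kg × 9.7 L/kg = 591.7 L
k = 0.693/10.4 = 0.06663 h⁻¹, so CL = k·Vd = 0.06663 × 591.7 = 39.42 L/h
Infusion rate = CL × Css = 39.42 × 0.6 = 23.65 mg/h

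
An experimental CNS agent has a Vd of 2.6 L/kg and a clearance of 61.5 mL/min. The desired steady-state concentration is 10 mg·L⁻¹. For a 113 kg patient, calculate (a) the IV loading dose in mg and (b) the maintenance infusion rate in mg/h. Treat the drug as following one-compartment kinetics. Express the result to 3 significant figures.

(a) 2940 mg; (b) 36.9 mg/h

Total Vd = 2.6 × 113 = 293.8 L
Loading: fill Vd to C_target → 293.8 L × 10 mg/L = 2938 mg
CL = 61.5 mL/min = 61.5 × 0.06 = 3.690 L/h
Maintenance infusion rate = CL × Css = 3.690 × 10 = 36.90 mg/h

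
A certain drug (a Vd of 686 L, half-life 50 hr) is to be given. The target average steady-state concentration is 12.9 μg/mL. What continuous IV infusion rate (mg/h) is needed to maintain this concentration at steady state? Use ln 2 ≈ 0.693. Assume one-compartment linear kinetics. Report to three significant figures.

123 mg/h

CL = 0.693 × Vd / t½ = 0.693 × 686.0 / 50 = 9.508 L/h
Infusion rate = CL × Css = 9.508 × 12.9 = 122.7 mg/h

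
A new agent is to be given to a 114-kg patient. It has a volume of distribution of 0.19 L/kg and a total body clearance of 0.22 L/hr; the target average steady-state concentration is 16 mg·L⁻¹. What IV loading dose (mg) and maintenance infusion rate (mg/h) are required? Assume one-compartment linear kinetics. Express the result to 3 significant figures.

(a) 347 mg; (b) 3.52 mg/h

Total Vd = 0.19 × 114 = 21.66 L
Loading: fill Vd to C_target → 21.66 L × 16 mg/L = 346.6 mg
Maintenance infusion rate = CL × Css = 0.2200 × 16 = 3.520 mg/h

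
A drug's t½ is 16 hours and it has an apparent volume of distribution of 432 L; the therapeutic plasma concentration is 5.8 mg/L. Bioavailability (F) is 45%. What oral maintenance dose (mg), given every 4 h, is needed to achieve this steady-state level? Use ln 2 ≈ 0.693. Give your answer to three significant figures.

965 mg

k = 0.693/16 = 0.04331 h⁻¹, so CL = k·Vd = 0.04331 × 432.0 = 18.71 L/h
D = CL × Css × τ / F = 18.71 × 5.8 × 4 / 0.45 = 964.6 mg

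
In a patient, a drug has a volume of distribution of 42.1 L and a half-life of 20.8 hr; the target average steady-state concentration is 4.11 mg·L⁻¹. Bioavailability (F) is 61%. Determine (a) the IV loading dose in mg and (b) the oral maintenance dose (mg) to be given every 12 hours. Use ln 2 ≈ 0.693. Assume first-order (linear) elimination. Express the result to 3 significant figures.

LD = Vd × C = 42.10 × 4.11 = 173.0 mg
CL = 0.693 × Vd / t½ = 0.693 × 42.10 / 20.8 = 1.403 L/h
D = CL × Css × τ / F = 1.403 × 4.11 × 12 / 0.61 = 113.4 mg

(a) 173 mg; (b) 113 mg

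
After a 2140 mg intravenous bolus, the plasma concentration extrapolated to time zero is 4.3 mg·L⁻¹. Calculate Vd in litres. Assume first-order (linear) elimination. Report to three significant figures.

Immediately after an IV bolus, C₀ = Dose / Vd, so Vd = Dose / C₀.
Vd = 2140 / 4.3 = 497.7 L

498 L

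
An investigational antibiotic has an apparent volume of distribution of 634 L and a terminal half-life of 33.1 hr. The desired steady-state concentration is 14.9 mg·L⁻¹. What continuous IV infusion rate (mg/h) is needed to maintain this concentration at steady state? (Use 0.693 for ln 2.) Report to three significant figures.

CL = 0.693 × Vd / t½ = 0.693 × 634.0 / 33.1 = 13.27 L/h
Infusion rate = CL × Css = 13.27 × 14.9 = 197.7 mg/h

198 mg/h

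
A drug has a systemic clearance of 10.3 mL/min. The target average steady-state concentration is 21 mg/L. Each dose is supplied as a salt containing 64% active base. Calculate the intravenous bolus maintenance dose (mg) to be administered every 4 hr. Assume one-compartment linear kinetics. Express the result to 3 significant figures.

CL = 10.3 mL/min = 10.3 × 0.06 = 0.6180 L/h
At steady state, dose per interval replaces the amount cleared in that interval: S·D/τ = CL·Css.
D = CL × Css × τ / S = 0.6180 × 21 × 4 / 0.64 = 81.11 mg

81.1 mg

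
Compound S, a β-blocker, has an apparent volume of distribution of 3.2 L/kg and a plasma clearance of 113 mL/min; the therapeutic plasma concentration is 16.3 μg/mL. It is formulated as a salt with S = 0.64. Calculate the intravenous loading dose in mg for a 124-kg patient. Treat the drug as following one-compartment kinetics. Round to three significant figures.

10100 mg

Total Vd = 3.2 × 124 = 396.8 L
Loading dose depends on Vd (not clearance): it fills the distribution volume.
LD = Vd × C / S = 396.8 × 16.30 / 0.64 = 10110 mg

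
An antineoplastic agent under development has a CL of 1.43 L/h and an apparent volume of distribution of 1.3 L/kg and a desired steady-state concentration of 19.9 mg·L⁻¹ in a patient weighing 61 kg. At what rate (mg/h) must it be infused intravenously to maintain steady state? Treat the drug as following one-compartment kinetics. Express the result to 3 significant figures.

28.5 mg/h

Infusion rate = CL · Css = 1.430 L/h × 19.9 mg/L = 28.46 mg/h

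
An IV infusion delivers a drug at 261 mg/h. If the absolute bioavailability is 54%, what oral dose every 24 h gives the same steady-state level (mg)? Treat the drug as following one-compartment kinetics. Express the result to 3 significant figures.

11600 mg

To maintain the same Css, the systemic dosing rate must be unchanged: F·D/τ = infusion rate.
D = rate × τ / F = 261 × 24 / 0.54 = 11600 mg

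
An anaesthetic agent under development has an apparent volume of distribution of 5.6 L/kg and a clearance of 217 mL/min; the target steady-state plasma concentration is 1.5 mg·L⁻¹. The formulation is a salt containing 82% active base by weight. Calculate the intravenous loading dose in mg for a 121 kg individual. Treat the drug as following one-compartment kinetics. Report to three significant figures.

Total Vd = 5.6 × 121 = 677.6 L
LD = Vd × C / S = 677.6 × 1.500 / 0.82 = 1240 mg

1240 mg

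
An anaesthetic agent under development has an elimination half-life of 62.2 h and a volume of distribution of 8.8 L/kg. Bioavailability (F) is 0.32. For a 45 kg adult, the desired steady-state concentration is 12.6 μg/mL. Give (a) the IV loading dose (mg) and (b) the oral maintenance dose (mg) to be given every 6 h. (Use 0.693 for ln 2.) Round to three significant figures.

(a) 4990 mg; (b) 1040 mg

Vd(total) = 45 kg × 8.8 L/kg = 396.0 L
LD = Vd × C = 396.0 × 12.6 = 4990 mg
CL = 0.693 × Vd / t½ = 0.693 × 396.0 / 62.2 = 4.412 L/h
D = CL × Css × τ / F = 4.412 × 12.6 × 6 / 0.32 = 1042 mg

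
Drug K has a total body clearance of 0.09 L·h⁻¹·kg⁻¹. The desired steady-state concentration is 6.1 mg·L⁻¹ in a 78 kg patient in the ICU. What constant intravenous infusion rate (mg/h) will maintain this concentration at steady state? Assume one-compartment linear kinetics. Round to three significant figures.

CL = 0.09 L·h⁻¹·kg⁻¹ × 78 kg = 7.020 L/h
At steady state, infusion rate equals elimination rate: rate in = CL × Css.
R₀ = 7.020 × 6.1 = 42.82 mg/h

42.8 mg/h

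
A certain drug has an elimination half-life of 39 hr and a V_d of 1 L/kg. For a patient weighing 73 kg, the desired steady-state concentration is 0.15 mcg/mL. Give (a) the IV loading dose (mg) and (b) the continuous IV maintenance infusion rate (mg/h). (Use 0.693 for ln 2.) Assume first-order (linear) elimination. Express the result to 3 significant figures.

Vd = 1 L/kg × 73 kg = 73.00 L
LD = Vd × C = 73.00 × 0.15 = 10.95 mg
CL = 0.693 × Vd / t½ = 0.693 × 73.00 / 39 = 1.297 L/h
Infusion rate = CL × Css = 1.297 × 0.15 = 0.1946 mg/h

(a) 11.0 mg; (b) 0.195 mg/h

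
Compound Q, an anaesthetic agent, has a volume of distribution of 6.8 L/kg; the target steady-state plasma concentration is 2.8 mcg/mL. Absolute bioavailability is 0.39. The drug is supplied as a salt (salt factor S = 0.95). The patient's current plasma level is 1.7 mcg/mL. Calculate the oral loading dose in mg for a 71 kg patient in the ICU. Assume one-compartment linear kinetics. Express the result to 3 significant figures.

1430 mg

Vd(total) = 71 kg × 6.8 L/kg = 482.8 L
Concentration deficit ΔC = 2.8 − 1.7 = 1.100 mg/L
LD = Vd × ΔC / F / S = 482.8 × 1.100 / 0.39 / 0.95 = 1433 mg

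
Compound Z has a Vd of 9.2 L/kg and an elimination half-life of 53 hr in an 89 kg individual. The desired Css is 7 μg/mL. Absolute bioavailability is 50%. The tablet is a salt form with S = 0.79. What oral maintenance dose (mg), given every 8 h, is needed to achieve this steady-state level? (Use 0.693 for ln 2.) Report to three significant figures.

Total Vd = 9.2 × 89 = 818.8 L
CL = ln 2 · Vd / t½ = 0.693 × 818.8 / 53 = 10.71 L/h
D = CL × Css × τ / F / S = 10.71 × 7 × 8 / 0.5 / 0.79 = 1518 mg

1520 mg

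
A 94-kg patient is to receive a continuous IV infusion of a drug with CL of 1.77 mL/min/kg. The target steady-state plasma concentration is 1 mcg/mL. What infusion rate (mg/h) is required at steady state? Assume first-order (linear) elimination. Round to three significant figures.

9.98 mg/h

CL = 1.77 mL/min/kg × 94 kg = 166.4 mL/min = 166.4 × 60/1000 = 9.984 L/h
At steady state, infusion rate equals elimination rate: rate in = CL × Css.
Infusion rate = CL · Css = 9.984 L/h × 1 mg/L = 9.984 mg/h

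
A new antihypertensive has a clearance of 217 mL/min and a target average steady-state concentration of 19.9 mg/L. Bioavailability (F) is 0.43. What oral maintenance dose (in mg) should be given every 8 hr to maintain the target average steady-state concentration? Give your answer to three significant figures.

4820 mg

CL = 217 mL/min × 60/1000 = 13.02 L/h
D = CL × Css × τ / F = 13.02 × 19.9 × 8 / 0.43 = 4820 mg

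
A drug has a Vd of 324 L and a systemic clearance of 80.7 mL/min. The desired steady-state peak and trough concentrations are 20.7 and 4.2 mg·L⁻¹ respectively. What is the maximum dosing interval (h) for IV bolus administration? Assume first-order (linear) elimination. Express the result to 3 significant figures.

CL = 80.7 mL/min = 80.7 × 0.06 = 4.842 L/h
k = CL / Vd = 4.842 / 324.0 = 0.01494 h⁻¹
Between IV bolus doses, concentration decays as C = C₀·e^(−kτ), so C_peak/C_trough = e^(kτ).
τ_max = ln(C_peak/C_trough) / k = ln(20.7/4.2) / 0.01494 = 1.595 / 0.01494 = 106.8 h

107 h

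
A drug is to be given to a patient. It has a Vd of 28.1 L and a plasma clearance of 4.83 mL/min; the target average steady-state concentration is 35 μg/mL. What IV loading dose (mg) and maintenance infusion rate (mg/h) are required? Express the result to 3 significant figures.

(a) 984 mg; (b) 10.1 mg/h

Loading: fill Vd to C_target → 28.10 L × 35 mg/L = 983.5 mg
CL = 4.83 mL/min × 60/1000 = 0.2898 L/h
Maintenance: replace elimination → rate = CL × Css = 0.2898 × 35 = 10.14 mg/h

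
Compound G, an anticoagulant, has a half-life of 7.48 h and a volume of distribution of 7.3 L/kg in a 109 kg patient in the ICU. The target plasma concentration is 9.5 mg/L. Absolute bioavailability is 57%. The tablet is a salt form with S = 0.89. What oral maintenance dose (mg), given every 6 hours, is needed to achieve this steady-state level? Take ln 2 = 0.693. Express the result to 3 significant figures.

Total Vd = 7.3 × 109 = 795.7 L
k = 0.693/7.48 = 0.09265 h⁻¹, so CL = k·Vd = 0.09265 × 795.7 = 73.72 L/h
D = CL × Css × τ / F / S = 73.72 × 9.5 × 6 / 0.57 / 0.89 = 8283 mg

8280 mg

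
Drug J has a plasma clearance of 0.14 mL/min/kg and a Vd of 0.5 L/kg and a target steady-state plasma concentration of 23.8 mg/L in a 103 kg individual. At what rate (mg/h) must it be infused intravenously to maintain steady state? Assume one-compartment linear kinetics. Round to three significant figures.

20.6 mg/h

CL = 0.14 mL/min/kg × 103 kg = 14.42 mL/min = 14.42 × 60/1000 = 0.8652 L/h
Maintenance depends on clearance, not Vd — rate in must match rate out.
Rate = CL × Css = 0.8652 × 23.8 = 20.59 mg/h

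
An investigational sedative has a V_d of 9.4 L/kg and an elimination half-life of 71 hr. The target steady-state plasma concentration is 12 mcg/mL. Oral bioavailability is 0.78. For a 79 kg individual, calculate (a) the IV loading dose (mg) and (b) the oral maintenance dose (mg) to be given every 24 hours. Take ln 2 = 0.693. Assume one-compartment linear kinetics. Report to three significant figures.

Total Vd = 9.4 × 79 = 742.6 L
LD = Vd × C = 742.6 × 12 = 8911 mg
CL = 0.693 × Vd / t½ = 0.693 × 742.6 / 71 = 7.248 L/h
D = CL × Css × τ / F = 7.248 × 12 × 24 / 0.78 = 2676 mg

(a) 8910 mg; (b) 2680 mg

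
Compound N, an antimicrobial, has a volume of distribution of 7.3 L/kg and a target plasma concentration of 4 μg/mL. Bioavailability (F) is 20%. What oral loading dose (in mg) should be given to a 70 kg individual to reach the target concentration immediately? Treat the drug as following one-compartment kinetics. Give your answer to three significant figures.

10200 mg

Vd(total) = 70 kg × 7.3 L/kg = 511.0 L
LD = Vd × C / F = 511.0 × 4.000 / 0.2 = 10220 mg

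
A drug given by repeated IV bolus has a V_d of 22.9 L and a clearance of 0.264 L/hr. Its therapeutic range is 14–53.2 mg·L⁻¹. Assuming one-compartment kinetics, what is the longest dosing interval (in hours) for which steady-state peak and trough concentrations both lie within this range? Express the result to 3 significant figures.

k = CL / Vd = 0.2640 / 22.90 = 0.01153 h⁻¹
Between IV bolus doses, concentration decays as C = C₀·e^(−kτ), so C_peak/C_trough = e^(kτ).
τ_max = ln(C_peak/C_trough) / k = ln(53.2/14) / 0.01153 = 1.335 / 0.01153 = 115.8 h

116 h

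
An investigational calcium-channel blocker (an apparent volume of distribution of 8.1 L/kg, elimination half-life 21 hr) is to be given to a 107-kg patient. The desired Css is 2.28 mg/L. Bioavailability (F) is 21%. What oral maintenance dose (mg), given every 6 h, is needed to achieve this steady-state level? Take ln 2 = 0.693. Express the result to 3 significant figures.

Vd = 8.1 L/kg × 107 kg = 866.7 L
CL = ln 2 · Vd / t½ = 0.693 × 866.7 / 21 = 28.60 L/h
D = CL × Css × τ / F = 28.60 × 2.28 × 6 / 0.21 = 1863 mg

1860 mg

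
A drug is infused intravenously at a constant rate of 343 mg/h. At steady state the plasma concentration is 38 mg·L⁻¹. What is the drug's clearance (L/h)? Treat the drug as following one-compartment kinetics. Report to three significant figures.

9.03 L/h

At steady state, infusion rate = CL × Css, so CL = rate / Css.
CL = 343 / 38 = 9.026 L/h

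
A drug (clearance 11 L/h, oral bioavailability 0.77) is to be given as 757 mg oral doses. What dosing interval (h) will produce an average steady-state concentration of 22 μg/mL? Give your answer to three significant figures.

F·D/τ = CL·Css → τ = F·D / (CL·Css).
τ = 0.77 × 757 / (11 × 22) = 2.409 h

2.41 h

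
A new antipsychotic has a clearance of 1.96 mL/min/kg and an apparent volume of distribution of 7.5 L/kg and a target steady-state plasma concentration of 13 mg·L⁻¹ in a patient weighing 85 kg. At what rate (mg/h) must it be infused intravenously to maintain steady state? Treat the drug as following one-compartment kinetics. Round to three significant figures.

CL = 1.96 mL/min/kg × 85 kg = 166.6 mL/min = 166.6 × 60/1000 = 9.996 L/h
Infusion rate = CL · Css = 9.996 L/h × 13 mg/L = 129.9 mg/h

130 mg/h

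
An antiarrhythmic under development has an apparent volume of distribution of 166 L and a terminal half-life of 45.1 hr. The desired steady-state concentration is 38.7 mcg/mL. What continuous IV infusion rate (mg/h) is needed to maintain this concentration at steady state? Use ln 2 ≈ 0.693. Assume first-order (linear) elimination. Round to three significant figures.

k = 0.693/45.1 = 0.01537 h⁻¹, so CL = k·Vd = 0.01537 × 166.0 = 2.551 L/h
Infusion rate = CL × Css = 2.551 × 38.7 = 98.72 mg/h

98.7 mg/h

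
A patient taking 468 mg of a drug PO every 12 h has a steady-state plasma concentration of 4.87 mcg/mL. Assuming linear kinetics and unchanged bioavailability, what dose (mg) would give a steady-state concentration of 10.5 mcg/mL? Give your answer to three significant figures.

With linear kinetics, Css is proportional to dose rate (D/τ) at fixed clearance.
D₂ = D₁ × (Css,target / Css,current) = 468 × 10.5/4.87 = 1009 mg

1010 mg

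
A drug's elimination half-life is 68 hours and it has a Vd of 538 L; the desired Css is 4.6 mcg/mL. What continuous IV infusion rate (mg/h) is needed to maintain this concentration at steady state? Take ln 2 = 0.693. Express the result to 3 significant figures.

25.2 mg/h

CL = 0.693 × Vd / t½ = 0.693 × 538.0 / 68 = 5.483 L/h
Infusion rate = CL × Css = 5.483 × 4.6 = 25.22 mg/h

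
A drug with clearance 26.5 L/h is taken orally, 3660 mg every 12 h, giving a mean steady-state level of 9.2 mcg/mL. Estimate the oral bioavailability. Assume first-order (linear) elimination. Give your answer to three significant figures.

0.799

F·D/τ = CL·Css at steady state → F = CL·Css·τ / D.
F = 26.5 × 9.2 × 12 / 3660 = 0.799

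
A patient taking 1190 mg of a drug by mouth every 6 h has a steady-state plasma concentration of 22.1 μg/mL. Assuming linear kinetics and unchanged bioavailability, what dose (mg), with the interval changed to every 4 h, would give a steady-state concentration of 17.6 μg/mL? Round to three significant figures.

632 mg

With linear kinetics, Css is proportional to dose rate (D/τ) at fixed clearance.
D₂ = D₁ × (Css,target / Css,current) × (τ₂/τ₁) = 1190 × (17.6/22.1) × (4/6) = 631.8 mg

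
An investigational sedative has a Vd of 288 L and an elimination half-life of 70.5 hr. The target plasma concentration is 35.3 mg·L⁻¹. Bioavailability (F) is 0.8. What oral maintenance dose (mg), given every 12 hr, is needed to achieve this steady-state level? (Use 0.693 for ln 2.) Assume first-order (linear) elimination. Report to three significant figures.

k = 0.693/70.5 = 0.009830 h⁻¹, so CL = k·Vd = 0.009830 × 288.0 = 2.831 L/h
D = CL × Css × τ / F = 2.831 × 35.3 × 12 / 0.8 = 1499 mg

1500 mg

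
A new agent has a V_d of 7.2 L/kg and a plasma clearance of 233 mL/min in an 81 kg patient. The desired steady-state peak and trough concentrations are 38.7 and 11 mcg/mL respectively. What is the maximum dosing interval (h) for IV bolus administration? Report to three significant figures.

Total Vd = 7.2 × 81 = 583.2 L
Convert clearance: 233 mL/min × 60 min/h ÷ 1000 mL/L = 13.98 L/h
k = CL / Vd = 13.98 / 583.2 = 0.02397 h⁻¹
Between IV bolus doses, concentration decays as C = C₀·e^(−kτ), so C_peak/C_trough = e^(kτ).
τ_max = ln(C_peak/C_trough) / k = ln(38.7/11) / 0.02397 = 1.258 / 0.02397 = 52.48 h

52.5 h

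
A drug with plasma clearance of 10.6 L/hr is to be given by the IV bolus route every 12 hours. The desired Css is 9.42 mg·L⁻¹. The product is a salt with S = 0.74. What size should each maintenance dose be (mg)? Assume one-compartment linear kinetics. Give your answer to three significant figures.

1620 mg

D = CL × Css × τ / S = 10.60 × 9.42 × 12 / 0.74 = 1619 mg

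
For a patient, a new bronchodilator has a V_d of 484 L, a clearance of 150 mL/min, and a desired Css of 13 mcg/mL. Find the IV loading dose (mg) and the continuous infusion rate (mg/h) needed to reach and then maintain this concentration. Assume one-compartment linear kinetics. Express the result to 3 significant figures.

(a) 6290 mg; (b) 117 mg/h

LD = Vd · C_target = 484.0 × 13 = 6292 mg
CL = 150 mL/min × 60/1000 = 9.000 L/h
Infusion rate = 9.000 L/h × 13 mg/L = 117.0 mg/h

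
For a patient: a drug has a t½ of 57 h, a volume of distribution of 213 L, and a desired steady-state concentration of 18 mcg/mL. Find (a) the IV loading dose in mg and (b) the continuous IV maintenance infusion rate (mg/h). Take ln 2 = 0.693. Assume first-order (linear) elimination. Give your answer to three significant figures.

LD = Vd × C = 213.0 × 18 = 3834 mg
CL = 0.693 × Vd / t½ = 0.693 × 213.0 / 57 = 2.590 L/h
Infusion rate = CL × Css = 2.590 × 18 = 46.62 mg/h

(a) 3830 mg; (b) 46.6 mg/h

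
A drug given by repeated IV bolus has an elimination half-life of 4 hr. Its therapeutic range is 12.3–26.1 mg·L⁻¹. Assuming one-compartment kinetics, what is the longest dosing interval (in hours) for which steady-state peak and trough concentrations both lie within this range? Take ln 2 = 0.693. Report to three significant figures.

k = 0.693 / t½ = 0.693 / 4 = 0.1733 h⁻¹
Between IV bolus doses, concentration decays as C = C₀·e^(−kτ), so C_peak/C_trough = e^(kτ).
τ_max = ln(C_peak/C_trough) / k = ln(26.1/12.3) / 0.1733 = 0.7523 / 0.1733 = 4.341 h

4.34 h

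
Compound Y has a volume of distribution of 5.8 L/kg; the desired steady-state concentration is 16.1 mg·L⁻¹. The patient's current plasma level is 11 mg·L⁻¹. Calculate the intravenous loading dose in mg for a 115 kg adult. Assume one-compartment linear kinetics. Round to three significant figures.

Vd(total) = 115 kg × 5.8 L/kg = 667.0 L
The loading dose fills Vd to the target concentration.
Concentration deficit ΔC = 16.1 − 11 = 5.100 mg/L
LD = Vd × ΔC = 667.0 × 5.100 = 3402 mg

3400 mg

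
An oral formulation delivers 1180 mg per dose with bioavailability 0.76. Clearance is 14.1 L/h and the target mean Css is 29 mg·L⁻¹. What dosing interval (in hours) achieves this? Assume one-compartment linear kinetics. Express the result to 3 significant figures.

F·D/τ = CL·Css → τ = F·D / (CL·Css).
τ = 0.76 × 1180 / (14.1 × 29) = 2.193 h

2.19 h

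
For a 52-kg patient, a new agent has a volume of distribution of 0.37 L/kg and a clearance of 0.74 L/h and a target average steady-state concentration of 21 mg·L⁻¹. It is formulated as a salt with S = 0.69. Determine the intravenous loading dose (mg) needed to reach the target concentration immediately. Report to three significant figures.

586 mg

Vd = 0.37 L/kg × 52 kg = 19.24 L
LD = Vd × C / S = 19.24 × 21.00 / 0.69 = 585.6 mg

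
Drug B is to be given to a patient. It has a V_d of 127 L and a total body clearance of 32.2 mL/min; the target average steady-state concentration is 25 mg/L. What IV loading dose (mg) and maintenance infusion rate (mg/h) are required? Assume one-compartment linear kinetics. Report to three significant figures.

LD = Vd · C_target = 127.0 × 25 = 3175 mg
CL = 32.2 mL/min × 60/1000 = 1.932 L/h
Maintenance infusion rate = CL × Css = 1.932 × 25 = 48.30 mg/h

(a) 3180 mg; (b) 48.3 mg/h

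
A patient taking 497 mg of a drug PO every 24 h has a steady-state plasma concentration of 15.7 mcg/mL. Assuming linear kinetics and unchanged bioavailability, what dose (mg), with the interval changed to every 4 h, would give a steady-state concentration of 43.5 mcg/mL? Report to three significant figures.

For first-order elimination, Css ∝ F·D/(CL·τ); F and CL are unchanged, so Css ∝ D/τ.
D₂ = D₁ × (Css,target / Css,current) × (τ₂/τ₁) = 497 × (43.5/15.7) × (4/24) = 229.5 mg

230 mg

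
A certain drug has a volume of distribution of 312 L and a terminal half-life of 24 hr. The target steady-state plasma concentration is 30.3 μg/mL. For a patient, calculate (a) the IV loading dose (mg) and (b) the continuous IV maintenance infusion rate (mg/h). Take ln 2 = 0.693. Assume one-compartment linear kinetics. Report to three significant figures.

(a) 9450 mg; (b) 273 mg/h

LD = Vd × C = 312.0 × 30.3 = 9454 mg
CL = 0.693 × Vd / t½ = 0.693 × 312.0 / 24 = 9.009 L/h
Infusion rate = CL × Css = 9.009 × 30.3 = 273.0 mg/h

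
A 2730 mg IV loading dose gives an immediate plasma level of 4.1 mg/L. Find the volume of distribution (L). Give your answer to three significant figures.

666 L

Immediately after an IV bolus, C₀ = Dose / Vd, so Vd = Dose / C₀.
Vd = 2730 / 4.1 = 665.9 L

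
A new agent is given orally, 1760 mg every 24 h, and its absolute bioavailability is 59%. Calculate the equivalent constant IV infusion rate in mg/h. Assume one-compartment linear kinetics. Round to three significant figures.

Equivalent systemic input: infusion rate = F·D/τ.
Rate = 0.59 × 1760 / 24 = 43.27 mg/h

43.3 mg/h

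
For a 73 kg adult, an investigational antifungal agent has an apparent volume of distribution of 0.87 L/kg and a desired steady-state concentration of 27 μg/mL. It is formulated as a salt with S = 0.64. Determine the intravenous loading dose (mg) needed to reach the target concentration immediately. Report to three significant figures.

Total Vd = 0.87 × 73 = 63.51 L
LD = Vd × C / S = 63.51 × 27.00 / 0.64 = 2679 mg

2680 mg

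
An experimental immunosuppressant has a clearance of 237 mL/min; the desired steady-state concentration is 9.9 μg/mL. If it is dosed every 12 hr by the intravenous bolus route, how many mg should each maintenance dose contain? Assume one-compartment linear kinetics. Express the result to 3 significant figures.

Convert clearance: 237 mL/min × 60 min/h ÷ 1000 mL/L = 14.22 L/h
At steady state, dose per interval replaces the amount cleared in that interval: D/τ = CL·Css.
D = CL × Css × τ = 14.22 × 9.9 × 12 = 1689 mg

1690 mg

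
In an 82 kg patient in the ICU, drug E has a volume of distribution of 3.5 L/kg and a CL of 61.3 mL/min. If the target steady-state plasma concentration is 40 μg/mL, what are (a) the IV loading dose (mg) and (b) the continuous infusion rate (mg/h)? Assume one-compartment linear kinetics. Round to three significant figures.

(a) 11500 mg; (b) 147 mg/h

Vd = 3.5 L/kg × 82 kg = 287.0 L
Loading dose = Vd × C = 287.0 × 40 = 11480 mg
CL = 61.3 mL/min × 60/1000 = 3.678 L/h
Infusion rate = 3.678 L/h × 40 mg/L = 147.1 mg/h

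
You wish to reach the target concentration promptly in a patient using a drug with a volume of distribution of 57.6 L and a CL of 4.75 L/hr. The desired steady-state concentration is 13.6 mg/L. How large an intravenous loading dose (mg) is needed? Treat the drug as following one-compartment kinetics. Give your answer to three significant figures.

LD = Vd × C = 57.60 × 13.60 = 783.4 mg

783 mg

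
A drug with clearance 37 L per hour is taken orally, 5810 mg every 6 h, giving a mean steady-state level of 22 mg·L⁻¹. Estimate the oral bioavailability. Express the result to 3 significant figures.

F·D/τ = CL·Css at steady state → F = CL·Css·τ / D.
F = 37 × 22 × 6 / 5810 = 0.841

0.841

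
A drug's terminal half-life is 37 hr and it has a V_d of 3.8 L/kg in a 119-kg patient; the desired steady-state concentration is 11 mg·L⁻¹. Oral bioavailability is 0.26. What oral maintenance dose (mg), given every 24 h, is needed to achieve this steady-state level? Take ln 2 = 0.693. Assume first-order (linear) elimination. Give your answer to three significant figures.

8600 mg

Total Vd = 3.8 × 119 = 452.2 L
CL = ln 2 · Vd / t½ = 0.693 × 452.2 / 37 = 8.470 L/h
D = CL × Css × τ / F = 8.470 × 11 × 24 / 0.26 = 8600 mg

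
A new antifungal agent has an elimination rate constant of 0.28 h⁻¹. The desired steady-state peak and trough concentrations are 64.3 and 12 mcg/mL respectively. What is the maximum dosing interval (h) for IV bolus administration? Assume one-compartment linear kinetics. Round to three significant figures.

6.00 h

Between IV bolus doses, concentration decays as C = C₀·e^(−kτ), so C_peak/C_trough = e^(kτ).
τ_max = ln(C_peak/C_trough) / k = ln(64.3/12) / 0.2800 = 1.679 / 0.2800 = 5.996 h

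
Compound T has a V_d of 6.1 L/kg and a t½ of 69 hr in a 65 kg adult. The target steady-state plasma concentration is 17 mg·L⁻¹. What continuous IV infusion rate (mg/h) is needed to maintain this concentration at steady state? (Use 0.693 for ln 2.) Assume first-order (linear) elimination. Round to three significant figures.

Vd(total) = 65 kg × 6.1 L/kg = 396.5 L
k = 0.693/69 = 0.01004 h⁻¹, so CL = k·Vd = 0.01004 × 396.5 = 3.981 L/h
Infusion rate = CL × Css = 3.981 × 17 = 67.68 mg/h

67.7 mg/h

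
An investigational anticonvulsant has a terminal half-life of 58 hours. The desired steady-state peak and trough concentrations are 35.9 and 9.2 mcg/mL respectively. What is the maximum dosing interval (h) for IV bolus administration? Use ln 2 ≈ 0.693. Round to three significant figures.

k = 0.693 / t½ = 0.693 / 58 = 0.01195 h⁻¹
Between IV bolus doses, concentration decays as C = C₀·e^(−kτ), so C_peak/C_trough = e^(kτ).
τ_max = ln(C_peak/C_trough) / k = ln(35.9/9.2) / 0.01195 = 1.362 / 0.01195 = 114.0 h

114 h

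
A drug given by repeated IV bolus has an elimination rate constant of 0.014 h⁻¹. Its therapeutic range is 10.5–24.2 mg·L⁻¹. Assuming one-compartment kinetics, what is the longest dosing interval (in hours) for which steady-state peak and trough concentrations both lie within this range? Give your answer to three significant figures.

Between IV bolus doses, concentration decays as C = C₀·e^(−kτ), so C_peak/C_trough = e^(kτ).
τ_max = ln(C_peak/C_trough) / k = ln(24.2/10.5) / 0.01400 = 0.8350 / 0.01400 = 59.64 h

59.6 h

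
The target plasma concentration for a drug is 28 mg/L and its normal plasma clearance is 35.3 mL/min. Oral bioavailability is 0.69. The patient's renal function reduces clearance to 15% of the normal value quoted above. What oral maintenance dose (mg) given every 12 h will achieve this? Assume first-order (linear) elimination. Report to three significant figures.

CL = 35.3 mL/min × 60/1000 = 2.118 L/h
Patient clearance = 0.15 × 2.118 = 0.3177 L/h
D = CL × Css × τ / F = 0.3177 × 28 × 12 / 0.69 = 154.7 mg

155 mg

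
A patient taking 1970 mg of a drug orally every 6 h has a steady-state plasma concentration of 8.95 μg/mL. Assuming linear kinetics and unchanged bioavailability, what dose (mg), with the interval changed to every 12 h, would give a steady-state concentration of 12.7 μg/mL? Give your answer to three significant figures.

With linear kinetics, Css is proportional to dose rate (D/τ) at fixed clearance.
D₂ = D₁ × (Css,target / Css,current) × (τ₂/τ₁) = 1970 × (12.7/8.95) × (12/6) = 5591 mg

5590 mg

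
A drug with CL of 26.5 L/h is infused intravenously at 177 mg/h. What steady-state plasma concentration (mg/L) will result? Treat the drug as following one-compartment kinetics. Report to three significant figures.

6.68 mg/L

Css = rate / CL = 177 / 26.50 = 6.679 mg/L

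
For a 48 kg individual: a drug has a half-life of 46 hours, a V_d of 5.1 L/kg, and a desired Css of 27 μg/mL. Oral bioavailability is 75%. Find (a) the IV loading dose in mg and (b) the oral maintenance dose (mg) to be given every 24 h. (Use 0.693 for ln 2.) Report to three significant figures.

Vd = 5.1 L/kg × 48 kg = 244.8 L
LD = Vd × C = 244.8 × 27 = 6610 mg
CL = 0.693 × Vd / t½ = 0.693 × 244.8 / 46 = 3.688 L/h
D = CL × Css × τ / F = 3.688 × 27 × 24 / 0.75 = 3186 mg

(a) 6610 mg; (b) 3190 mg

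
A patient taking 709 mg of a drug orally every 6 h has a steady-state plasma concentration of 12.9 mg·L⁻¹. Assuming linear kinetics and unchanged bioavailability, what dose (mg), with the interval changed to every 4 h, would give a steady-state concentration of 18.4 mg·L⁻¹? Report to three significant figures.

With linear kinetics, Css is proportional to dose rate (D/τ) at fixed clearance.
D₂ = D₁ × (Css,target / Css,current) × (τ₂/τ₁) = 709 × (18.4/12.9) × (4/6) = 674.2 mg

674 mg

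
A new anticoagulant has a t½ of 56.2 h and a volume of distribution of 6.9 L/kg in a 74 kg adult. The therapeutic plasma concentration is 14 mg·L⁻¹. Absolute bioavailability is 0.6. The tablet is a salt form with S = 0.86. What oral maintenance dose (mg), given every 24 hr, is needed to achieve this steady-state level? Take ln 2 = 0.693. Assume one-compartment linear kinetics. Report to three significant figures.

4100 mg

Total Vd = 6.9 × 74 = 510.6 L
CL = ln 2 · Vd / t½ = 0.693 × 510.6 / 56.2 = 6.296 L/h
D = CL × Css × τ / F / S = 6.296 × 14 × 24 / 0.6 / 0.86 = 4100 mg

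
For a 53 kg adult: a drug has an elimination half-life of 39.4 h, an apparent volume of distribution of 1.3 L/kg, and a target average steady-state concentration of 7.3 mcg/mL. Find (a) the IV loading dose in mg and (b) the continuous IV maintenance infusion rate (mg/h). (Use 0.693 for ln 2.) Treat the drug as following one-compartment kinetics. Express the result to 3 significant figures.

Total Vd = 1.3 × 53 = 68.90 L
LD = Vd × C = 68.90 × 7.3 = 503.0 mg
CL = 0.693 × Vd / t½ = 0.693 × 68.90 / 39.4 = 1.212 L/h
Infusion rate = CL × Css = 1.212 × 7.3 = 8.848 mg/h

(a) 503 mg; (b) 8.85 mg/h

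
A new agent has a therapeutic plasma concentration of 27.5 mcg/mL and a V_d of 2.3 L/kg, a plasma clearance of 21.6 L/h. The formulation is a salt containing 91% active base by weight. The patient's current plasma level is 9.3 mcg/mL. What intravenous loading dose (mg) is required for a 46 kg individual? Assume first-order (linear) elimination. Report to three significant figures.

Total Vd = 2.3 × 46 = 105.8 L
The loading dose fills Vd to the target concentration.
Concentration deficit ΔC = 27.5 − 9.3 = 18.20 mg/L
LD = Vd × ΔC / S = 105.8 × 18.20 / 0.91 = 2116 mg

2120 mg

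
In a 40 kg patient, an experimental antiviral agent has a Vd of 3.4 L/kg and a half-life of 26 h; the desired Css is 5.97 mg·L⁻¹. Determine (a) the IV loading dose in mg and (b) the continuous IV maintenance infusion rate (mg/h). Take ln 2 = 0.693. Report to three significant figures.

(a) 812 mg; (b) 21.6 mg/h

Vd(total) = 40 kg × 3.4 L/kg = 136.0 L
LD = Vd × C = 136.0 × 5.97 = 811.9 mg
CL = 0.693 × Vd / t½ = 0.693 × 136.0 / 26 = 3.625 L/h
Infusion rate = CL × Css = 3.625 × 5.97 = 21.64 mg/h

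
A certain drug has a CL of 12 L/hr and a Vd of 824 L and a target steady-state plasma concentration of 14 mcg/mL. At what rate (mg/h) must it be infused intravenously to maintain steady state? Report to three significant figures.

Rate = CL × Css = 12.00 × 14 = 168.0 mg/h

168 mg/h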